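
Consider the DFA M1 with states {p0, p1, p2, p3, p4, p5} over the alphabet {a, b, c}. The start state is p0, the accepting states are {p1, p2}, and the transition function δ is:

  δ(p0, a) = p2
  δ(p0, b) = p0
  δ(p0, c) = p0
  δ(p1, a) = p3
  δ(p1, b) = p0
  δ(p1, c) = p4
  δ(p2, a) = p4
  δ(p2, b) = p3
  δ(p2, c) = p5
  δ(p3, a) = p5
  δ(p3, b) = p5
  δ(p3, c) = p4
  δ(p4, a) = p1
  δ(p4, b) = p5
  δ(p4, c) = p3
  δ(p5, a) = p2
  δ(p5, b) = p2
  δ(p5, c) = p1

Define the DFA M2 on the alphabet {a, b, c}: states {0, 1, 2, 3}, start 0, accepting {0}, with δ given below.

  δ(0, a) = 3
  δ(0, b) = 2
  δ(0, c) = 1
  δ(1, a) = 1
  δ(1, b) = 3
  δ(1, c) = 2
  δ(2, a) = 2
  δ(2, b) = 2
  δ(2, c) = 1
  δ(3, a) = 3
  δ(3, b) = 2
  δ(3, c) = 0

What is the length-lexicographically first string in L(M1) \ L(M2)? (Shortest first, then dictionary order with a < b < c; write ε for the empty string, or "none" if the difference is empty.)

The string a is accepted by M1 but not by M2.
No shorter string lies in the difference, and a is the lexicographically first length-1 string in L(M1) \ L(M2).

a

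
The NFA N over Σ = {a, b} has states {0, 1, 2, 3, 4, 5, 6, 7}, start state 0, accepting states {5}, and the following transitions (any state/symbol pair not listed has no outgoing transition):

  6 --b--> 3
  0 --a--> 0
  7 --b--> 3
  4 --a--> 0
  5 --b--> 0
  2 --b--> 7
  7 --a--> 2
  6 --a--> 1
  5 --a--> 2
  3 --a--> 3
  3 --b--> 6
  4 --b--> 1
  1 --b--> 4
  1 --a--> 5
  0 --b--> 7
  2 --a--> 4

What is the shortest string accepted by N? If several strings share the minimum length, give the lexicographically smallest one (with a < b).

baaba

A breadth-first search from 0 reaches an accepting state first via the path 0 → 7 → 2 → 4 → 1 → 5 on input baaba.
No string of length < 5 is accepted (BFS exhausts all shorter strings without reaching an accepting state), and baaba is the lexicographically least accepting string of length 5.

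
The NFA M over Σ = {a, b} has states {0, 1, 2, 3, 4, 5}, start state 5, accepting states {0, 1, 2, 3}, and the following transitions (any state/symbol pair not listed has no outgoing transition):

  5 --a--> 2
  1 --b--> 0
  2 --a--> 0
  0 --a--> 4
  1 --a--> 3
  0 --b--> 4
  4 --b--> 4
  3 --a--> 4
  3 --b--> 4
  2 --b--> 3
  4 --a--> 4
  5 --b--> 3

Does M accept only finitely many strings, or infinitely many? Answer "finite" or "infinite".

finite

The useful states (reachable from 5 and able to reach an accepting state) are {0, 2, 3, 5}.
Restricted to these states the transition graph has no cycle, so every accepting path has bounded length and L is finite.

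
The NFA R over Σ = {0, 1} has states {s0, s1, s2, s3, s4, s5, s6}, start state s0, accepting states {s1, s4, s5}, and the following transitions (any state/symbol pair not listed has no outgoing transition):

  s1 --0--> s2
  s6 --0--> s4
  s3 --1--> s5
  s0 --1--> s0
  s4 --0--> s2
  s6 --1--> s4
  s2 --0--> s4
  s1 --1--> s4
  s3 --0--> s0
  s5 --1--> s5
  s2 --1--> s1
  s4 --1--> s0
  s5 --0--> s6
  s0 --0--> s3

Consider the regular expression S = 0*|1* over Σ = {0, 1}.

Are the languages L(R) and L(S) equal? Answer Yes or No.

No

The string 01 is accepted by R but rejected by S.
So L(R) ≠ L(S).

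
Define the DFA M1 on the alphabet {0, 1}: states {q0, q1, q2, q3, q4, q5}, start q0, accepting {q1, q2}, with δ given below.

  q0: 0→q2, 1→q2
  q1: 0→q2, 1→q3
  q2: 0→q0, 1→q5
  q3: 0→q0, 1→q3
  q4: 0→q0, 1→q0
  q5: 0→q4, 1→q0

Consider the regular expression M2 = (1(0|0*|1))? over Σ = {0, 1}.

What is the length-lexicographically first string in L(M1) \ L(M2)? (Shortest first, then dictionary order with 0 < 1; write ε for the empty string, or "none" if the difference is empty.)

The string 0 is accepted by M1 but not by M2.
No shorter string lies in the difference, and 0 is the lexicographically first length-1 string in L(M1) \ L(M2).

0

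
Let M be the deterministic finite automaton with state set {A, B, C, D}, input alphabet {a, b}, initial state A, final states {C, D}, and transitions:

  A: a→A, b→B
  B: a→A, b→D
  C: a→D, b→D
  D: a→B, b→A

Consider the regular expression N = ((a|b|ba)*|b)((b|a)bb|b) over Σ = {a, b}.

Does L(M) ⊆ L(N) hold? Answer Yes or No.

Converting the expression N to a DFA (subset construction, then merging equivalent states) gives the minimal DFA with states {n0, n1}, start state n0, accepting states {n1} and transitions n0: a→n0, b→n1; n1: a→n0, b→n1.
Exploring the product automaton M × N from the start pair (A, n0), following both machines on each input symbol, reaches 5 state pairs: (A, n0), (B, n1), (D, n1), (B, n0), (A, n1).
M accepts in {C, D} and N accepts in {n1}. The reachable pairs whose M-component is accepting are (D, n1); in each of them the N-component is accepting too, so the product for L(M) \ L(N) (M-component accepting, N-component rejecting) has no reachable accepting pair and the difference is empty.
Hence every string in L(M) is also in L(N).

Yes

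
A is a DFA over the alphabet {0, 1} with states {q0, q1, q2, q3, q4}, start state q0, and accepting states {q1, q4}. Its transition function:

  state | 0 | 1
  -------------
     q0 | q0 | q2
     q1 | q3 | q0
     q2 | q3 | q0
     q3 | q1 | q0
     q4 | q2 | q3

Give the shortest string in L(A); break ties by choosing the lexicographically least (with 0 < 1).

100

A breadth-first search from q0 reaches an accepting state first via the path q0 → q2 → q3 → q1 on input 100.
No string of length < 3 is accepted (BFS exhausts all shorter strings without reaching an accepting state), and 100 is the lexicographically least accepting string of length 3.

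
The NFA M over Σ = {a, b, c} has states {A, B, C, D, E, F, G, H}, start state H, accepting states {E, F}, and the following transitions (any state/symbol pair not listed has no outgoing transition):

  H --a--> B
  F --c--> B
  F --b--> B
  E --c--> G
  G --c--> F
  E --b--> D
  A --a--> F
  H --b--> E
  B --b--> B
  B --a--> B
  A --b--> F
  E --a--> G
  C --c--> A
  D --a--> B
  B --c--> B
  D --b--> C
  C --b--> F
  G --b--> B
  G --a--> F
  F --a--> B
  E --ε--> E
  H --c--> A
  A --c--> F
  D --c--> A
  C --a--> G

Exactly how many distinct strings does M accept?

The useful subgraph on states {A, C, D, E, F, G, H} is acyclic, so L(M) is finite; the longest accepting path visits 6 useful states, giving maximum string length 5.
Counting accepting paths from H by length: 1 of length 1, 3 of length 2, 4 of length 3, 4 of length 4, 5 of length 5. Total 17.

17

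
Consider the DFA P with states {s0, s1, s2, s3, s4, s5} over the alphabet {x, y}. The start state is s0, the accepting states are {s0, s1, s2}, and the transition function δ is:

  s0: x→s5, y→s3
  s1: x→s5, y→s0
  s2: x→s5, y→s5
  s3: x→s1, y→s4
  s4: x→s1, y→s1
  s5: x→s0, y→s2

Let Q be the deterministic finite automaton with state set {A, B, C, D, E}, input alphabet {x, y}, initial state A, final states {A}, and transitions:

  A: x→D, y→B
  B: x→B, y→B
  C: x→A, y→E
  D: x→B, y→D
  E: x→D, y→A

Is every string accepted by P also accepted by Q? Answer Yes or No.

No

The string xx is in L(P) but not in L(Q).
So L(P) ⊄ L(Q).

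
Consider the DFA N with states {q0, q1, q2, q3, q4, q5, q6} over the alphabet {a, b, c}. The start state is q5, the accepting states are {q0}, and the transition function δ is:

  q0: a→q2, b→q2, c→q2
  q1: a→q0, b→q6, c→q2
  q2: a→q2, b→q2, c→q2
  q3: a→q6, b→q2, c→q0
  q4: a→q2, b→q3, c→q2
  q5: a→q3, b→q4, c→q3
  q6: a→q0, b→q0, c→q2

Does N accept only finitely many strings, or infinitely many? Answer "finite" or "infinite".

finite

The useful states (reachable from q5 and able to reach an accepting state) are {q0, q3, q4, q5, q6}.
Restricted to these states the transition graph has no cycle, so every accepting path has bounded length and L is finite.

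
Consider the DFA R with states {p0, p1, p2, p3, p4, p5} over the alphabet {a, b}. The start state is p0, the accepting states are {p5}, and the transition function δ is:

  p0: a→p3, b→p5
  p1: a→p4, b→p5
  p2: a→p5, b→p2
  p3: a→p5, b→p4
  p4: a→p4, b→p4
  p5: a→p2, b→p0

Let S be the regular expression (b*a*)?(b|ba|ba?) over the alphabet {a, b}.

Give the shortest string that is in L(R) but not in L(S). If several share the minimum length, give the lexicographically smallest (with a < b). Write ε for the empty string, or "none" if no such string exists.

The string aa is accepted by R but not by S.
No shorter string lies in the difference, and aa is the lexicographically first length-2 string in L(R) \ L(S).

aa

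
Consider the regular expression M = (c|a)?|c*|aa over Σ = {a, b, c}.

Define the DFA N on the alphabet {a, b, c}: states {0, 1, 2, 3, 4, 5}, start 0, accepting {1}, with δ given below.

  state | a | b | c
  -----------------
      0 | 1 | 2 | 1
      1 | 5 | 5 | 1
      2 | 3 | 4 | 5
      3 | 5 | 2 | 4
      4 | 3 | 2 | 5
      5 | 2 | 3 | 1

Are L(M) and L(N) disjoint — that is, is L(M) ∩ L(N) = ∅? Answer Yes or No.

The string a is accepted by both M and N.
Hence L(M) ∩ L(N) ≠ ∅.

No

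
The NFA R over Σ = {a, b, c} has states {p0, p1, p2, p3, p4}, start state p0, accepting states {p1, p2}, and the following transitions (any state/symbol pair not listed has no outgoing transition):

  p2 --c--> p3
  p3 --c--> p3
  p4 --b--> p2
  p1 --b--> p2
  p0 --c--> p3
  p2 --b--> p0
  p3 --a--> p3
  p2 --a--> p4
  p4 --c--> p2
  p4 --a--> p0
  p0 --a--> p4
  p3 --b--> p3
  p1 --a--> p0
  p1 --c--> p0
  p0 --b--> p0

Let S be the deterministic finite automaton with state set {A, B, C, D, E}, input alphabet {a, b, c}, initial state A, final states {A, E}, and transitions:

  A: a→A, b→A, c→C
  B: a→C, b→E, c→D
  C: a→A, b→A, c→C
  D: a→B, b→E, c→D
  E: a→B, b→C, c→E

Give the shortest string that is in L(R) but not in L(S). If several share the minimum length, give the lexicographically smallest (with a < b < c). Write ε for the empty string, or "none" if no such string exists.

ac

The string ac is accepted by R but not by S.
No shorter string lies in the difference, and ac is the lexicographically first length-2 string in L(R) \ L(S).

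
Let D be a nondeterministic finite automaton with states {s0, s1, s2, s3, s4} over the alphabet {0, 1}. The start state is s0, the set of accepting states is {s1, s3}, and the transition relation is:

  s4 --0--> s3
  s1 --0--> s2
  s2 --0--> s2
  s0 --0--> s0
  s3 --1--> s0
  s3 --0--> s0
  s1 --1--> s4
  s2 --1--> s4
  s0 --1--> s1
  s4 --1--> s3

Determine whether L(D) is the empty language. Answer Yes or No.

No

The string 1 is accepted: the run s0 → s1 ends in the accepting state s1.
Since at least one string is accepted, L(D) is not empty.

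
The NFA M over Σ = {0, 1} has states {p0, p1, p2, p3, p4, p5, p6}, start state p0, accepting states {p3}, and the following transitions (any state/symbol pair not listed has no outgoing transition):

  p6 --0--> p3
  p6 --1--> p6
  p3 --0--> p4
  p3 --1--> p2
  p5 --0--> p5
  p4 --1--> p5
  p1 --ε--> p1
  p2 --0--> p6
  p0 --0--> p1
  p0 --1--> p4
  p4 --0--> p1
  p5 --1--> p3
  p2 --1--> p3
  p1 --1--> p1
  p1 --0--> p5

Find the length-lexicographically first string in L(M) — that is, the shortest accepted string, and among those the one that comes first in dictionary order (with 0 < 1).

A breadth-first search from p0 reaches an accepting state first via the path p0 → p1 → p5 → p3 on input 001.
No string of length < 3 is accepted (BFS exhausts all shorter strings without reaching an accepting state), and 001 is the lexicographically least accepting string of length 3.

001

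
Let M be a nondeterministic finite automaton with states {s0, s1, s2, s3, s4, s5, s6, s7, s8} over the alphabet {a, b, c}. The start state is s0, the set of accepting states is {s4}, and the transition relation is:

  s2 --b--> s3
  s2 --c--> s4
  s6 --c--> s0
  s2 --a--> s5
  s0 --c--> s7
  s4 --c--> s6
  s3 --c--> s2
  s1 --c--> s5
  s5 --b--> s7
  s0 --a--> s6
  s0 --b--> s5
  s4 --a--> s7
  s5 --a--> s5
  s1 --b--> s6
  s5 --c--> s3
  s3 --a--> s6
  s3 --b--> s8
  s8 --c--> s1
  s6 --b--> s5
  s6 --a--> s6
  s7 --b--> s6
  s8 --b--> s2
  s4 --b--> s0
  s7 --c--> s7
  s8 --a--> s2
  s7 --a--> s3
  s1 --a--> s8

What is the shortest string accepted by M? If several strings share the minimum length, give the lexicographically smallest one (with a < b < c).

bccc

A breadth-first search from s0 reaches an accepting state first via the path s0 → s5 → s3 → s2 → s4 on input bccc.
No string of length < 4 is accepted (BFS exhausts all shorter strings without reaching an accepting state), and bccc is the lexicographically least accepting string of length 4.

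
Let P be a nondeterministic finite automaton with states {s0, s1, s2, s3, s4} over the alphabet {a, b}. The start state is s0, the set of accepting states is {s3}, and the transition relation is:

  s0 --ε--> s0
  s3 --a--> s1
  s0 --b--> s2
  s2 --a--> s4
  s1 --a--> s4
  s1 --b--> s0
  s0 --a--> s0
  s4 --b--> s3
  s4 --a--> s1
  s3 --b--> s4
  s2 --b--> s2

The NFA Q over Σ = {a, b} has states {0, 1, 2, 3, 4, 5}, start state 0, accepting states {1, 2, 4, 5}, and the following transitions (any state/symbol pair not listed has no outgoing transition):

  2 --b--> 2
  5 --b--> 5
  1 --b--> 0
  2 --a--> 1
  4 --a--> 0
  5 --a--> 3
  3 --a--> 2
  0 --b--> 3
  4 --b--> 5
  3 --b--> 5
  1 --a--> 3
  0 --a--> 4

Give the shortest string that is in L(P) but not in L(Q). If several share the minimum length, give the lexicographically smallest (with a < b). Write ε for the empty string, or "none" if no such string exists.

abaaab

The string abaaab is accepted by P but not by Q.
No shorter string lies in the difference, and abaaab is the lexicographically first length-6 string in L(P) \ L(Q).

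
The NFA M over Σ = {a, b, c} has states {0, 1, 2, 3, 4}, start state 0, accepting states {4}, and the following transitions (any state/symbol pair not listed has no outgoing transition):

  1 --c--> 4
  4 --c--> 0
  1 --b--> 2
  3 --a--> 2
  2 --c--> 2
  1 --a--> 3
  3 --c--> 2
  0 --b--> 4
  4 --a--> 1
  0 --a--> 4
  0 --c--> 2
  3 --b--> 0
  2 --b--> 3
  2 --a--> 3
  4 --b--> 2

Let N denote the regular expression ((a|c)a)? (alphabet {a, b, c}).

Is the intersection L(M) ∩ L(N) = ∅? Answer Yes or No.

Converting the expression N to a DFA (subset construction, then merging equivalent states) gives the minimal DFA with states {n0, n1, n2, n3}, start state n0, accepting states {n0, n3} and transitions n0: a→n1, b→n2, c→n1; n1: a→n3, b→n2, c→n2; n2: a→n2, b→n2, c→n2; n3: a→n2, b→n2, c→n2.
Exploring the product automaton M × N from the start pair (0, n0), following both machines on each input symbol, reaches 10 state pairs: (0, n0), (4, n1), (4, n2), (2, n1), (1, n3), (2, n2), (0, n2), (1, n2), (3, n3), (3, n2).
M accepts in {4} and N accepts in {n0, n3}; no reachable pair has both components accepting, so no string drives both machines to acceptance simultaneously and L(M) ∩ L(N) = ∅.
So no string is accepted by both, and the intersection is empty.

Yes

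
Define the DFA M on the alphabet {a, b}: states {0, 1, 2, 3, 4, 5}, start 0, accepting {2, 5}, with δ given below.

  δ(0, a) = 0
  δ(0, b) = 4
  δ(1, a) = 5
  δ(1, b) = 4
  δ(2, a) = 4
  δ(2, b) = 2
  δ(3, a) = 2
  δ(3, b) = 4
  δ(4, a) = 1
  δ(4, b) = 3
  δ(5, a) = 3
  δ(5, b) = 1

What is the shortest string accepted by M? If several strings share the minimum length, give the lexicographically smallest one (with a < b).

A breadth-first search from 0 reaches an accepting state first via the path 0 → 4 → 1 → 5 on input baa.
No string of length < 3 is accepted (BFS exhausts all shorter strings without reaching an accepting state), and baa is the lexicographically least accepting string of length 3.

baa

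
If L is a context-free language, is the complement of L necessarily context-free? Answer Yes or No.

CFLs are closed under union, so if they were also closed under complement they would be closed under intersection by De Morgan (L₁ ∩ L₂ is the complement of the union of the complements). But {aⁿbⁿcᵐ} ∩ {aᵐbⁿcⁿ} = {aⁿbⁿcⁿ} is not context-free although both operands are.

No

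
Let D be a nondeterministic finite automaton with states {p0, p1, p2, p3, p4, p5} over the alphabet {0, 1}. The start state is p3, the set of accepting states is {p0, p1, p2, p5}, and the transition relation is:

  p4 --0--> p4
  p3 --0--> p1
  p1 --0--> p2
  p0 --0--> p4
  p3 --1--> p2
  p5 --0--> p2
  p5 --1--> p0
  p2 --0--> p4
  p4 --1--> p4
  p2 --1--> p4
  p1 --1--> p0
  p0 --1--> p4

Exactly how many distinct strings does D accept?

4

The useful subgraph on states {p0, p1, p2, p3} is acyclic, so L(D) is finite; the longest accepting path visits 3 useful states, giving maximum string length 2.
Counting accepting paths from p3 by length: 2 of length 1, 2 of length 2. Total 4.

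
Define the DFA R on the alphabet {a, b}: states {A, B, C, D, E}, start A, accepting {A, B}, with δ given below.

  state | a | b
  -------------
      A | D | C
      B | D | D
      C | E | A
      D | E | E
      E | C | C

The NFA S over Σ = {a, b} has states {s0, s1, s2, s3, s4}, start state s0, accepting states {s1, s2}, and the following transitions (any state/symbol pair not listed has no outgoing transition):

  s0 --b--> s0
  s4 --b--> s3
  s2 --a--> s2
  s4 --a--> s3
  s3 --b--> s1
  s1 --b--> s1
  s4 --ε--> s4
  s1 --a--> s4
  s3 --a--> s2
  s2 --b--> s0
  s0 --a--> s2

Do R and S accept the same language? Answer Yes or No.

No

The empty string ε is accepted by R but rejected by S.
So L(R) ≠ L(S).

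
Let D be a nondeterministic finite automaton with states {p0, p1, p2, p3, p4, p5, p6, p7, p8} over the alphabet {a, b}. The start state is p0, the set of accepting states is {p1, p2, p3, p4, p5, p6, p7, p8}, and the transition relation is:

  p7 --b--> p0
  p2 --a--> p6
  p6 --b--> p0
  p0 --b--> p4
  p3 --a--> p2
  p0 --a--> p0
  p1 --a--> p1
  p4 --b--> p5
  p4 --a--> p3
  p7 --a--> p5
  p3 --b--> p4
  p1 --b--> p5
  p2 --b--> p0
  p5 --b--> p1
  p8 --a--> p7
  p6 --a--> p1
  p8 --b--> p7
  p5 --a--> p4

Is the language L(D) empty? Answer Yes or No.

The string b is accepted: the run p0 → p4 ends in the accepting state p4.
Since at least one string is accepted, L(D) is not empty.

No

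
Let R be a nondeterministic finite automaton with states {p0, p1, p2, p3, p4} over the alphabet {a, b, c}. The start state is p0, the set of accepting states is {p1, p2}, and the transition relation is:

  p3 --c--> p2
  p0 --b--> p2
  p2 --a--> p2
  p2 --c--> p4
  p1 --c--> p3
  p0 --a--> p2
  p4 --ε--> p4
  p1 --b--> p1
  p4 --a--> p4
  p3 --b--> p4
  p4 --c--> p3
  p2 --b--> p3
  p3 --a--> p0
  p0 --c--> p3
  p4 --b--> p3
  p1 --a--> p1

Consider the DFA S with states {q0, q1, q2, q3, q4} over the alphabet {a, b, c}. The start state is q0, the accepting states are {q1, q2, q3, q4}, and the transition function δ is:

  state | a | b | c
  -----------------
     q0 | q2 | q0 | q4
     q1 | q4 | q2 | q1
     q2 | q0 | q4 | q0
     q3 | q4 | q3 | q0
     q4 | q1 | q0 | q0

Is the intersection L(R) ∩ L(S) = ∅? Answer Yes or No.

No

The string a is accepted by both R and S.
Hence L(R) ∩ L(S) ≠ ∅.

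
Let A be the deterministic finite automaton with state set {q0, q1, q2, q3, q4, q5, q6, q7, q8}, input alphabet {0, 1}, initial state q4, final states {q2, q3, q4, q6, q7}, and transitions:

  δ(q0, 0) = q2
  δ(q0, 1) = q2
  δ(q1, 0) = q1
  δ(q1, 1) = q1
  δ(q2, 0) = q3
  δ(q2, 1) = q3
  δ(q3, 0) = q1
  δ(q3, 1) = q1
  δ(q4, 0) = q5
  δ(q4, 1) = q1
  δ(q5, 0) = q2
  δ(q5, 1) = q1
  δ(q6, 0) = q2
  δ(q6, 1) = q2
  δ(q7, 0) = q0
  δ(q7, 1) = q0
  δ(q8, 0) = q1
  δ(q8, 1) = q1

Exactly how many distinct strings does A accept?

4

The useful subgraph on states {q2, q3, q4, q5} is acyclic, so L(A) is finite; the longest accepting path visits 4 useful states, giving maximum string length 3.
Counting accepting paths from q4 by length: 1 of length 0, 1 of length 2, 2 of length 3. Total 4.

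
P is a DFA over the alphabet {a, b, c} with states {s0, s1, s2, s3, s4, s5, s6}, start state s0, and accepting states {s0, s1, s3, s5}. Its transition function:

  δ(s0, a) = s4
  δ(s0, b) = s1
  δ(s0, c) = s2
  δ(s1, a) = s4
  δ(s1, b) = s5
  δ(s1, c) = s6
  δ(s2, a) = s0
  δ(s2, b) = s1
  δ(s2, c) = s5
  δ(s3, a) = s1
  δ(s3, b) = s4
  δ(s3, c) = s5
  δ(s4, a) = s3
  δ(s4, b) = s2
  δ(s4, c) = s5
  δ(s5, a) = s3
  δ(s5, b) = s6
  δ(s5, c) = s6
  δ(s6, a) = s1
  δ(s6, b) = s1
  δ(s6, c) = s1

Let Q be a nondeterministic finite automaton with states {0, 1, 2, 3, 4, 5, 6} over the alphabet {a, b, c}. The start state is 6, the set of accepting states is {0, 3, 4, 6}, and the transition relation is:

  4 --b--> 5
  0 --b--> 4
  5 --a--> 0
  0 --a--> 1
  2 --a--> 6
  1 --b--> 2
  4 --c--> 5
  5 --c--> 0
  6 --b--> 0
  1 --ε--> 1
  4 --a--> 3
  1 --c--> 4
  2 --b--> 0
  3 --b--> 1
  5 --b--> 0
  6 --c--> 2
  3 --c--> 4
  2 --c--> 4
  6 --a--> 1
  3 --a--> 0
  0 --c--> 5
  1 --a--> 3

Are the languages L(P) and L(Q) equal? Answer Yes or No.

Yes

Exploring the product automaton P × Q from the start pair (s0, 6), following both machines on each input symbol, reaches 7 state pairs: (s0, 6), (s4, 1), (s1, 0), (s2, 2), (s3, 3), (s5, 4), (s6, 5).
P accepts in {s0, s1, s3, s5} and Q accepts in {0, 3, 4, 6}. In every reachable pair the two components are either both accepting — (s0, 6), (s1, 0), (s3, 3), (s5, 4) — or both non-accepting, so no string is accepted by exactly one of the machines: L(P) \ L(Q) and L(Q) \ L(P) are both empty.
Hence every string is accepted by P iff it is accepted by Q, and the two languages coincide.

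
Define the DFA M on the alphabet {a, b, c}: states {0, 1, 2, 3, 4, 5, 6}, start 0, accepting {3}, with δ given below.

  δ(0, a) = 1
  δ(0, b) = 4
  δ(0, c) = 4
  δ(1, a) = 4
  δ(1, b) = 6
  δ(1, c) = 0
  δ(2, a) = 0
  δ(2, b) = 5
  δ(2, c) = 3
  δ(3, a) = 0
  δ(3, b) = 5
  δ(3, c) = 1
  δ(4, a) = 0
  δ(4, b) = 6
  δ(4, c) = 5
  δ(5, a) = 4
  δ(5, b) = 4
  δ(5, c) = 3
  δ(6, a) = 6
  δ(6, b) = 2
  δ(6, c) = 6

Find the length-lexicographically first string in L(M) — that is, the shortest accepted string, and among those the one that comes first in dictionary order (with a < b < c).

A breadth-first search from 0 reaches an accepting state first via the path 0 → 4 → 5 → 3 on input bcc.
No string of length < 3 is accepted (BFS exhausts all shorter strings without reaching an accepting state), and bcc is the lexicographically least accepting string of length 3.

bcc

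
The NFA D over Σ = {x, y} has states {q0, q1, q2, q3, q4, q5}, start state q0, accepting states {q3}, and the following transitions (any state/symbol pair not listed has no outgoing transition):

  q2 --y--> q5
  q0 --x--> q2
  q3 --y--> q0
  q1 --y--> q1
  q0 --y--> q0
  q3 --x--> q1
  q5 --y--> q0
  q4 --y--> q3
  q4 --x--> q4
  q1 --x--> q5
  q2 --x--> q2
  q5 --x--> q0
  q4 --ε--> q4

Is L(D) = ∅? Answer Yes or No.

Yes

The states reachable from the start state are {q0, q2, q5}.
None of the accepting states {q3} is reachable, so no string is accepted and L(D) = ∅.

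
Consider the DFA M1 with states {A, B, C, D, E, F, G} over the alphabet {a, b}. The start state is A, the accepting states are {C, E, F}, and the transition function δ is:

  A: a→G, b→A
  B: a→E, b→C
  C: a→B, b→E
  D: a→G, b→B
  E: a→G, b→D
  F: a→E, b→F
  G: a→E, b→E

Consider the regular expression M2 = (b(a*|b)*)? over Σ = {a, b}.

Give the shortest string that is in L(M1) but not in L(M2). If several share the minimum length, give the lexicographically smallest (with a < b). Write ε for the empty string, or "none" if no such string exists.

aa

The string aa is accepted by M1 but not by M2.
No shorter string lies in the difference, and aa is the lexicographically first length-2 string in L(M1) \ L(M2).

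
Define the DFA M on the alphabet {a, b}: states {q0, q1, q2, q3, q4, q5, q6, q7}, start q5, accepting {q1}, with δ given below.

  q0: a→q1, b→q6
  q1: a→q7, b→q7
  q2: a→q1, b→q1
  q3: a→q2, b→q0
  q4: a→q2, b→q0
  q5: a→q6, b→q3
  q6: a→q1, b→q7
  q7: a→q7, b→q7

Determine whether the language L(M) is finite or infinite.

finite

The useful states (reachable from q5 and able to reach an accepting state) are {q0, q1, q2, q3, q5, q6}.
Restricted to these states the transition graph has no cycle, so every accepting path has bounded length and L is finite.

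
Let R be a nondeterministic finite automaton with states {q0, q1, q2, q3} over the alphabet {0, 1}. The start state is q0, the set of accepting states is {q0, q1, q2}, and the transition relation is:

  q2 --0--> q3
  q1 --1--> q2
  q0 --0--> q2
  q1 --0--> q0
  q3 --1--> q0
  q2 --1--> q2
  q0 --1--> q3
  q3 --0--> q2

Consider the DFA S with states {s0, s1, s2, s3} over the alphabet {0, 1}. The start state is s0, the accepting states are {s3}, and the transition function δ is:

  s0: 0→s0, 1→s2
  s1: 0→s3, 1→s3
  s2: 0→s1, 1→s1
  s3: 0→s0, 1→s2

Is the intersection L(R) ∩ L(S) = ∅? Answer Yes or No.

The string 101 is accepted by both R and S.
Hence L(R) ∩ L(S) ≠ ∅.

No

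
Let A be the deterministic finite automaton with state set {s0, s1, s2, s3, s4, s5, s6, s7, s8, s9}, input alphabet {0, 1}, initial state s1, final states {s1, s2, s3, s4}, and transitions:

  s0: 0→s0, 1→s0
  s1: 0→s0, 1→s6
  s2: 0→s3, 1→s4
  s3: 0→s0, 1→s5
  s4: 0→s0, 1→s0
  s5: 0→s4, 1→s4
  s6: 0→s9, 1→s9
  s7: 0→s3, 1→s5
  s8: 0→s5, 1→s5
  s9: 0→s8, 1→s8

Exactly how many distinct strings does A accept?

17

The useful subgraph on states {s1, s4, s5, s6, s8, s9} is acyclic, so L(A) is finite; the longest accepting path visits 6 useful states, giving maximum string length 5.
Counting accepting paths from s1 by length: 1 of length 0, 16 of length 5. Total 17.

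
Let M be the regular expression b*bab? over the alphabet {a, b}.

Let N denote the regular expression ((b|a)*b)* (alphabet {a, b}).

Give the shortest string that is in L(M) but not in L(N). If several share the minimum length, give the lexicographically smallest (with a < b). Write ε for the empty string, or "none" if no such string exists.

The string ba is accepted by M but not by N.
No shorter string lies in the difference, and ba is the lexicographically first length-2 string in L(M) \ L(N).

ba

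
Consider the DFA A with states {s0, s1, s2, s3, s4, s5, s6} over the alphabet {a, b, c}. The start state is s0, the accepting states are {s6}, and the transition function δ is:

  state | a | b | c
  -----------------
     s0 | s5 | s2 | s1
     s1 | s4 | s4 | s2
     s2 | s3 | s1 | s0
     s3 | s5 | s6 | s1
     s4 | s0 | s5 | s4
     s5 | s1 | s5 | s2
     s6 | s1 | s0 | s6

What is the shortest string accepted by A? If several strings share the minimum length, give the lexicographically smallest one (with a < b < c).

A breadth-first search from s0 reaches an accepting state first via the path s0 → s2 → s3 → s6 on input bab.
No string of length < 3 is accepted (BFS exhausts all shorter strings without reaching an accepting state), and bab is the lexicographically least accepting string of length 3.

bab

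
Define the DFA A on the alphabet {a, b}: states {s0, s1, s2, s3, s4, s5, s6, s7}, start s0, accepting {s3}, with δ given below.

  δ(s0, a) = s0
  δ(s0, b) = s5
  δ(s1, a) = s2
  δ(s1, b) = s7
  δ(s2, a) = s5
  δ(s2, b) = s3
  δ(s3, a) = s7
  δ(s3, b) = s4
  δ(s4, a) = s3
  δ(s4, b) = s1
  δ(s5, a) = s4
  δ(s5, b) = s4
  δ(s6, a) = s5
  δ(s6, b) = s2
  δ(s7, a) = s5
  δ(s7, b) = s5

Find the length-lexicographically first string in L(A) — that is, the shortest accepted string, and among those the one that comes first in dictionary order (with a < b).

A breadth-first search from s0 reaches an accepting state first via the path s0 → s5 → s4 → s3 on input baa.
No string of length < 3 is accepted (BFS exhausts all shorter strings without reaching an accepting state), and baa is the lexicographically least accepting string of length 3.

baa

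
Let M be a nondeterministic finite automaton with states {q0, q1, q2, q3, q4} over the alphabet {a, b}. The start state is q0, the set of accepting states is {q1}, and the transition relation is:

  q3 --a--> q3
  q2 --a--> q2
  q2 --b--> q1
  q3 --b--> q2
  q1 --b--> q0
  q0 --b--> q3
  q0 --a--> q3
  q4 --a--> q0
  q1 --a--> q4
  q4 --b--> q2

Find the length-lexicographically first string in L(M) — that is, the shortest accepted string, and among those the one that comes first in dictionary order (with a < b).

A breadth-first search from q0 reaches an accepting state first via the path q0 → q3 → q2 → q1 on input abb.
No string of length < 3 is accepted (BFS exhausts all shorter strings without reaching an accepting state), and abb is the lexicographically least accepting string of length 3.

abb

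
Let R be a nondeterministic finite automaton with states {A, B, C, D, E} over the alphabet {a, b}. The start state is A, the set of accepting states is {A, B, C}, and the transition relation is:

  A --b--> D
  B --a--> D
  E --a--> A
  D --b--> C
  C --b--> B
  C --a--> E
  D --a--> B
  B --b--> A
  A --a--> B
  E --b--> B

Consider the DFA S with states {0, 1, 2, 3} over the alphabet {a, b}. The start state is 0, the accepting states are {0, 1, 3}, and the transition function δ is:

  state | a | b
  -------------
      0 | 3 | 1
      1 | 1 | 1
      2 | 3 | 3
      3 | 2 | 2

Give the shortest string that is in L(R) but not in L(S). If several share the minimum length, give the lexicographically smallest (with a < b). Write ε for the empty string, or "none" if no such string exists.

ab

The string ab is accepted by R but not by S.
No shorter string lies in the difference, and ab is the lexicographically first length-2 string in L(R) \ L(S).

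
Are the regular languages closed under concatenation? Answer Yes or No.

If R₁ and R₂ are regular expressions for the two languages then R₁R₂ denotes L₁L₂; on automata, add ε-moves from every accepting state of an NFA for L₁ to the start state of an NFA for L₂ and keep only the second machine's accepting states.
So the regular languages are closed under concatenation.

Yes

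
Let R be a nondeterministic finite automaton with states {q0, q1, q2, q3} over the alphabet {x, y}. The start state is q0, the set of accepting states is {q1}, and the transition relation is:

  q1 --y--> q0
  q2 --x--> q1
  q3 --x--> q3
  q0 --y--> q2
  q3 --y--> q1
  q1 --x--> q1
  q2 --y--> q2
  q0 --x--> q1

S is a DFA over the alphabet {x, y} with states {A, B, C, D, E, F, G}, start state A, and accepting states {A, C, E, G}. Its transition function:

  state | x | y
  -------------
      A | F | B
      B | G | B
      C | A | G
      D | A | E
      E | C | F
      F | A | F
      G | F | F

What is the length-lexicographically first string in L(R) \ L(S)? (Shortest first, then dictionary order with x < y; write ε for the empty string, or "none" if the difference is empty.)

x

The string x is accepted by R but not by S.
No shorter string lies in the difference, and x is the lexicographically first length-1 string in L(R) \ L(S).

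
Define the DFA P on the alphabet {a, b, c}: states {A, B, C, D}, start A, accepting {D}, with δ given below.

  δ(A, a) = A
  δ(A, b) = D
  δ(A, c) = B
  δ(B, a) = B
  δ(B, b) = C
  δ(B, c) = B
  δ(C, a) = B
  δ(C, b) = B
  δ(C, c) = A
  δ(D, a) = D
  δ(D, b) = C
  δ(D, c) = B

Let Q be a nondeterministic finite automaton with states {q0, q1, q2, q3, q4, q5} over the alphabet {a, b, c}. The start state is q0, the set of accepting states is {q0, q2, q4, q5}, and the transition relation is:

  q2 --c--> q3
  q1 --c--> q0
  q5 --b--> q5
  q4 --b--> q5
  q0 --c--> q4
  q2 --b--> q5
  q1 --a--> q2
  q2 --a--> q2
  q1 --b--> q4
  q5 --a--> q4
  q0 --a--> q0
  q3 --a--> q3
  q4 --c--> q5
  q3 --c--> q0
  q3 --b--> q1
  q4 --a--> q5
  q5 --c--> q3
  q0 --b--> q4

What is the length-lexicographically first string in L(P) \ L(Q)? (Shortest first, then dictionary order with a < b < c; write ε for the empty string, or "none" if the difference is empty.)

The string bbcb is accepted by P but not by Q.
No shorter string lies in the difference, and bbcb is the lexicographically first length-4 string in L(P) \ L(Q).

bbcb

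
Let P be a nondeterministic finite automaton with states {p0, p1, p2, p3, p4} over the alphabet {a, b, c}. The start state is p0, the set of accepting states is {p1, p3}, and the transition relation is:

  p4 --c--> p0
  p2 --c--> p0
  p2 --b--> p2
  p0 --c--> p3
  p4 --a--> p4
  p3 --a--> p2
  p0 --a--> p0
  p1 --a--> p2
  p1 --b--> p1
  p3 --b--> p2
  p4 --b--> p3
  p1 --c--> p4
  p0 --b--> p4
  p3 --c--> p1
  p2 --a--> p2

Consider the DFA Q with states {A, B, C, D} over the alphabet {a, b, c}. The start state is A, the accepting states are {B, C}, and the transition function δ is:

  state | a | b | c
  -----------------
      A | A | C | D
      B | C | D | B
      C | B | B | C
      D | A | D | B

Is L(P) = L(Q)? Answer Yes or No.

No

The string c is accepted by P but rejected by Q.
So L(P) ≠ L(Q).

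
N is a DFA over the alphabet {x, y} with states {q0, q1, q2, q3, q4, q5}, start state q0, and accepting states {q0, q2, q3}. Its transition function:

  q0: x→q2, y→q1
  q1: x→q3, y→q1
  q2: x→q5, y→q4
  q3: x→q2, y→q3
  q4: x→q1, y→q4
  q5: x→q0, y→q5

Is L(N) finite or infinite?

infinite

State q1 is reachable from the start and can reach an accepting state, and it lies on the cycle q1 → q1.
Traversing that cycle any number of times yields accepted strings of unbounded length, so the language is infinite.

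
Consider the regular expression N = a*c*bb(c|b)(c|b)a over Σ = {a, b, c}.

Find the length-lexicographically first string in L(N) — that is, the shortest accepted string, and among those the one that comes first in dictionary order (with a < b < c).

By inspection of the expression, no string of length less than 5 matches, and bbbba is the lexicographically first match of length 5.

bbbba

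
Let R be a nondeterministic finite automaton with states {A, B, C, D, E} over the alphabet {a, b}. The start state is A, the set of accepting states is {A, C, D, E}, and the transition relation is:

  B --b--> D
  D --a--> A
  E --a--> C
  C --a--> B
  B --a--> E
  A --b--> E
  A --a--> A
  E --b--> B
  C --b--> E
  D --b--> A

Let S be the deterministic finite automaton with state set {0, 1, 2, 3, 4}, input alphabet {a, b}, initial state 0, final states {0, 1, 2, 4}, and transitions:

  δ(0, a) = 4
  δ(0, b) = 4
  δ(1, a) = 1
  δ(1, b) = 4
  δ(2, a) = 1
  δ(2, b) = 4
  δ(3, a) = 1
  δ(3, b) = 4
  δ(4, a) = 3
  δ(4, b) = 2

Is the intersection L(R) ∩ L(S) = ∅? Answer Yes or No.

No

The empty string ε is accepted by both R and S.
Hence L(R) ∩ L(S) ≠ ∅.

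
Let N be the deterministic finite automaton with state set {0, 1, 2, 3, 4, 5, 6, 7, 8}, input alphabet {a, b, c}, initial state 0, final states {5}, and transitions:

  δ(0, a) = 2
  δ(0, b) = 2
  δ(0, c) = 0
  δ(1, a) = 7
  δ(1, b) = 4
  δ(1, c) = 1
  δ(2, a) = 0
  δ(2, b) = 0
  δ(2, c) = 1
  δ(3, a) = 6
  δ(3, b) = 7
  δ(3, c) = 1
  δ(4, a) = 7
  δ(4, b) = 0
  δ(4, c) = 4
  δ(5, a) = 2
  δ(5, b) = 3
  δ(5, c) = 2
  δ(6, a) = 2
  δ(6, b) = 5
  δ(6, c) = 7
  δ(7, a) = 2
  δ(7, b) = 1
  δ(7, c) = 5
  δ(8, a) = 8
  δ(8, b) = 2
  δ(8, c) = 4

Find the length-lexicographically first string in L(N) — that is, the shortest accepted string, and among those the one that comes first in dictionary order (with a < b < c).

A breadth-first search from 0 reaches an accepting state first via the path 0 → 2 → 1 → 7 → 5 on input acac.
No string of length < 4 is accepted (BFS exhausts all shorter strings without reaching an accepting state), and acac is the lexicographically least accepting string of length 4.

acac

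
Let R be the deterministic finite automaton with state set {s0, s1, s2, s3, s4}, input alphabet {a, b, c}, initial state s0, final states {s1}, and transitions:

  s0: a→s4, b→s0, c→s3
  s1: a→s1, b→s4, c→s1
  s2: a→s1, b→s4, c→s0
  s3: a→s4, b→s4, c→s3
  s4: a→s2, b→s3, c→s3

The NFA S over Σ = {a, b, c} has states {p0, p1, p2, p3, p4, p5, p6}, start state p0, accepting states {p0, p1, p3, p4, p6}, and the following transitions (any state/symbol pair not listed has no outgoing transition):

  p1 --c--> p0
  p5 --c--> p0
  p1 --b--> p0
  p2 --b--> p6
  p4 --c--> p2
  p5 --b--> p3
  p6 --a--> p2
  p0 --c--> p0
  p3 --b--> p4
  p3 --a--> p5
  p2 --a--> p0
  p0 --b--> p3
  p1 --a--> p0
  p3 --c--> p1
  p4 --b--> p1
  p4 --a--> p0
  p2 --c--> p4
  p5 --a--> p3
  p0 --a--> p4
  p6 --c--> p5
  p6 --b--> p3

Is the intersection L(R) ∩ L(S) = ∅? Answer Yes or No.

No

The string aaa is accepted by both R and S.
Hence L(R) ∩ L(S) ≠ ∅.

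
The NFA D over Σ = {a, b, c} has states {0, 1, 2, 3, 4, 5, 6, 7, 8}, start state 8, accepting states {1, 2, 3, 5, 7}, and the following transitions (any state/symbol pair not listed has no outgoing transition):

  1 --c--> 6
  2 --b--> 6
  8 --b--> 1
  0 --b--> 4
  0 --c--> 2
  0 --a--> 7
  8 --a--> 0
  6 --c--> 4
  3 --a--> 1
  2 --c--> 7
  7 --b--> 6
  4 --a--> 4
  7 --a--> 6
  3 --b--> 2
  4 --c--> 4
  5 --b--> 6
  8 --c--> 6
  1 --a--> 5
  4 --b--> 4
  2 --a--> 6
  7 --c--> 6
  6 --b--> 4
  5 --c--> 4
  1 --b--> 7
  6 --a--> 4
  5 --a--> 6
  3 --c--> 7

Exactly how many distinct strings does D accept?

6

The useful subgraph on states {0, 1, 2, 5, 7, 8} is acyclic, so L(D) is finite; the longest accepting path visits 4 useful states, giving maximum string length 3.
Counting accepting paths from 8 by length: 1 of length 1, 4 of length 2, 1 of length 3. Total 6.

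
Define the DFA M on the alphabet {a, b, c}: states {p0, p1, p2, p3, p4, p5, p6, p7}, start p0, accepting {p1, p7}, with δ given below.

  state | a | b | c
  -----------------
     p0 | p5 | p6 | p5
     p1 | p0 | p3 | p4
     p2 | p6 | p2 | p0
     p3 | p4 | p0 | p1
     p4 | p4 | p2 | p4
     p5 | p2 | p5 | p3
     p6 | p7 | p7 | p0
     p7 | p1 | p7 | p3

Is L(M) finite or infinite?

infinite

State p0 is reachable from the start and can reach an accepting state, and it lies on the cycle p0 → p5 → p2 → p0.
Traversing that cycle any number of times yields accepted strings of unbounded length, so the language is infinite.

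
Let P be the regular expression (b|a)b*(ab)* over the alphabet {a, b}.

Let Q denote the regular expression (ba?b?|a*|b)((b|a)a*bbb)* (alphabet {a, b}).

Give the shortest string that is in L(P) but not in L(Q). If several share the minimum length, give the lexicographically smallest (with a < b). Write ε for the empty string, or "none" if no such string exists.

ab

The string ab is accepted by P but not by Q.
No shorter string lies in the difference, and ab is the lexicographically first length-2 string in L(P) \ L(Q).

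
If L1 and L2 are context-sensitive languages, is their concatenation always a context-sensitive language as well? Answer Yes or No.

Yes

With disjoint nonterminals (and terminals first replaced by fresh nonterminal copies so contexts cannot straddle the boundary), S → S₁S₂ added to two noncontracting grammars is noncontracting and generates L₁L₂; equivalently an LBA guesses the split point and checks each part in place.
So the context-sensitive languages are closed under concatenation.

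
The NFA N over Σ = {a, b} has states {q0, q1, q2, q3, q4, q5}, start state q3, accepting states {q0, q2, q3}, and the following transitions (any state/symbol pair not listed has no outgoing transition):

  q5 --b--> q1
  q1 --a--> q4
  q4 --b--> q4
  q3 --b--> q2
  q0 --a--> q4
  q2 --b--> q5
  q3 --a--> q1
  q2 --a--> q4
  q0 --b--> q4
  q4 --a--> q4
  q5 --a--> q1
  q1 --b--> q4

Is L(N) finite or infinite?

The useful states (reachable from q3 and able to reach an accepting state) are {q2, q3}.
Restricted to these states the transition graph has no cycle, so every accepting path has bounded length and L is finite.

finite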